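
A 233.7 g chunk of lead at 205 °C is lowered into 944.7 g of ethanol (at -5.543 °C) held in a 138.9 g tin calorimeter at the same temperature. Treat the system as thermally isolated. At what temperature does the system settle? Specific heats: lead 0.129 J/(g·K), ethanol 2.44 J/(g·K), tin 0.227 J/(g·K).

T_f ≈ -2.9 °C

T_f is the heat-capacity-weighted average of the initial temperatures:
T_f = (30.15·205 + 2305.1·(-5.543) + 31.53·(-5.543)) / (30.15 + 2305.1 + 31.53)
    = -6771.6 / 2366.7 ≈ -2.86 °C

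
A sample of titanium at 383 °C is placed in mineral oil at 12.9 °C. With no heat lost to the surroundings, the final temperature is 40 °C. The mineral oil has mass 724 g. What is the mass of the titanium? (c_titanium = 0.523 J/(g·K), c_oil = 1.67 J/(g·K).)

m ≈ 183 g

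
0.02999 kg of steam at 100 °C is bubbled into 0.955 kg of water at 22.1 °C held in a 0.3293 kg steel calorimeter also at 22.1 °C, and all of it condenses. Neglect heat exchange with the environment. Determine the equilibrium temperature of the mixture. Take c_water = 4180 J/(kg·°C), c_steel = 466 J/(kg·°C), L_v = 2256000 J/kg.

T_f ≈ 40.2 °C

Heat gained plus heat lost sum to zero:
steam→water at 100 °C releases m L_v = 0.02999×2256000 = 67657; condensate cools 100→T: 0.02999×4180×(T − 100) = 125.36(T − 100); water warms: 0.955×4180×(T − 22.1) = 3991.9(T − 22.1); steel cup: 0.3293×466×(T − 22.1) = 153.45(T − 22.1)
4270.7 T = 67657 + 12536 + 91612 = 171806
T ≈ 40.23 °C, under the boiling point, so the assumption holds.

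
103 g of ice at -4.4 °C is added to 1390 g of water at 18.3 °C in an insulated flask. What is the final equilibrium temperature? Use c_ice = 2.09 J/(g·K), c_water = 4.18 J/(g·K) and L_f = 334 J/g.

T_f ≈ 11.4 °C

Heat gained plus heat lost sum to zero:
ice -4.4→0 °C: 103×2.09×4.4 = 947.19; latent heat to melt: 103×334 = 34402; meltwater 0→T: 103×4.18×T = 430.54 T; water cools: 1390×4.18×(T − 18.3) = 5810.2(T − 18.3)
6240.7 T = 106327 − 35349 = 70977
T ≈ 11.37 °C — above 0 °C, consistent with complete melting.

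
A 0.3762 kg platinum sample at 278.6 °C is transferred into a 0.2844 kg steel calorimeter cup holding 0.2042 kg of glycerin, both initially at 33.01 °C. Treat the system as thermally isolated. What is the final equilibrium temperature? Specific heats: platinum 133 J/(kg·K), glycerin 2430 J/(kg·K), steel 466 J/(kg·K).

T_f ≈ 51.1 °C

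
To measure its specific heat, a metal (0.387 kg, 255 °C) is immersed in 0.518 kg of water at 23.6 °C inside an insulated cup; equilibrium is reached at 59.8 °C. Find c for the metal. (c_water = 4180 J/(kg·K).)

Heat lost by the metal = heat gained by the water:
0.387×c×(255 − 59.8) = 0.518×4180×(59.8 − 23.6)
75.54 c = 78382  ⇒  c ≈ 1038 J/(kg·K)

c ≈ 1040 J/(kg·K)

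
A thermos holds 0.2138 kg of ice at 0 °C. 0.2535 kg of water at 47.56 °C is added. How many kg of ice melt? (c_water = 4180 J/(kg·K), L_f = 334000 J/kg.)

Cooling the water to 0 °C releases 0.2535·4180·47.56 = 50396 J.
Fully melting the ice requires m_ice L_f = 0.2138·334000 = 71409 J.
50396 J < 71409 J, so only part of the ice melts and the system sits at 0 °C.
Mass melted = 50396/334000 ≈ 0.1509 kg.

m_melted ≈ 0.151 kg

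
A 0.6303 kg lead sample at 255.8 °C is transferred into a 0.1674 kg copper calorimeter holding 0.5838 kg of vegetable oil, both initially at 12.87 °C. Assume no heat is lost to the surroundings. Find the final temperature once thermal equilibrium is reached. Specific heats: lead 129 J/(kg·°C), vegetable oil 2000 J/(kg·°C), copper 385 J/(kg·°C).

T_f ≈ 27.9 °C

Taking heat into each body as positive, Σ m c ΔT = 0:
0.6303*129*(T − 255.8) + 0.5838*2000*(T − 12.87) + 0.1674*385*(T − 12.87) = 0
81.31(T − 255.8) + 1167.6(T − 12.87) + 64.45(T − 12.87) = 0
1313.4 T = 36655
T = 36655 / 1313.4 = 27.9 °C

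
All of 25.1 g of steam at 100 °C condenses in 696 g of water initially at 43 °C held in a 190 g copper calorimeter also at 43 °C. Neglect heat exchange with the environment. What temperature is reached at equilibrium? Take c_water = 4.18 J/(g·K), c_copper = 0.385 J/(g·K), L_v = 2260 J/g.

Sum of m c ΔT and latent-heat terms is zero:
steam→water at 100 °C releases m L_v = 25.1×2260 = 56726
  condensate cools 100→T: 25.1×4.18×(T − 100) = 104.92(T − 100)
  water warms: 696×4.18×(T − 43) = 2909.3(T − 43)
  cup: 73.15(T − 43)
3087.3 T = 56726 + 10492 + 128244 = 195462
T ≈ 63.31 °C — below 100 °C, confirming all the steam condensed.

T_f ≈ 63.3 °C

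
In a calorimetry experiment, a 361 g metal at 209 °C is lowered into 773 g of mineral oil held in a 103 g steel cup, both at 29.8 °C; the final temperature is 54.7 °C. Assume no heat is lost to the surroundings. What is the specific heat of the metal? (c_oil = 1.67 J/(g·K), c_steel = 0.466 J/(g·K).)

Taking heat into each body as positive, Σ m c ΔT = 0:
361·c·(54.7 − 209) + 773·1.67·(54.7 − 29.8) + 103·0.466·(54.7 − 29.8) = 0
-55702 c = -33339
c = -33339/-55702 ≈ 0.5985 J/(g·K)

c ≈ 0.599 J/(g·K)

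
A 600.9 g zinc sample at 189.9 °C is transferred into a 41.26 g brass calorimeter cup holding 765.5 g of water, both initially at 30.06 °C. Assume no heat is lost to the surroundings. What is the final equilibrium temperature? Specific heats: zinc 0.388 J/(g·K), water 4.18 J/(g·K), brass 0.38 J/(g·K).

T_f ≈ 40.9 °C

Conservation of energy gives ΣQ = 0:
600.9×0.388×(T − 189.9) + 765.5×4.18×(T − 30.06) + 41.26×0.38×(T − 30.06) = 0
233.15(T − 189.9) + 3199.8(T − 30.06) + 15.68(T − 30.06) = 0
3448.6 T = 140932
T ≈ 40.87 °C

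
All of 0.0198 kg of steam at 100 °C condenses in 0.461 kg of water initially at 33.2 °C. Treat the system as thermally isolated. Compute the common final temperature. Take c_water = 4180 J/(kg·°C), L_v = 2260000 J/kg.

Sum of m c ΔT and latent-heat terms is zero:
latent heat released on condensation: 0.0198×2260000 = 44748; condensed water 100 °C→T: 82.76(T − 100); original water: 1927(T − 33.2)
2009.7 T = 44748 + 8276.4 + 63976 = 117000
T ≈ 58.22 °C, under the boiling point, so the assumption holds.

T_f ≈ 58.2 °C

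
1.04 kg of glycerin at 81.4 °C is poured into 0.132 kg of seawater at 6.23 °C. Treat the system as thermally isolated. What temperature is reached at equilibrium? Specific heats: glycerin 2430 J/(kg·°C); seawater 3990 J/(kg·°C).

T_f ≈ 68.4 °C

T_f = Σ m_i c_i T_i / Σ m_i c_i:
T_f = (2527.2*81.4 + 526.68*6.23) / (2527.2 + 526.68)
    = 208995 / 3053.9 ≈ 68.44 °C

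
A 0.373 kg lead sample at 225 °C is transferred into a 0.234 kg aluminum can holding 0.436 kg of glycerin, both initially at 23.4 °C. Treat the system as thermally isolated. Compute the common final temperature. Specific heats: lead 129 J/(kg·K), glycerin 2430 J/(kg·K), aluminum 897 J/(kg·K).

T_f ≈ 30.8 °C

Net heat exchanged in the isolated system is zero:
0.373*129*(T − 225) + 0.436*2430*(T − 23.4) + 0.234*897*(T − 23.4) = 0
48.12(T − 225) + 1059.5(T − 23.4) + 209.9(T − 23.4) = 0
(48.12 + 1059.5 + 209.9) T = 48.12*225 + 1059.5*23.4 + 209.9*23.4
T = 40530/1317.5 ≈ 30.76 °C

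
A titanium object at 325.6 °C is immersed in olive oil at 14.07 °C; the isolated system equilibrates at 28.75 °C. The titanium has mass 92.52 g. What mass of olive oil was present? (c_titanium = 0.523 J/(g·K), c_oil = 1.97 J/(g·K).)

m ≈ 497 g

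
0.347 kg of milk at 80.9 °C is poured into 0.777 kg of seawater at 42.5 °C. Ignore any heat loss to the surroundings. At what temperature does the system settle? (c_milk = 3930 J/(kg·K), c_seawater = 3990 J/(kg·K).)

T_f ≈ 54.2 °C

Set heat shed by the hot body equal to heat absorbed by the cold body:
0.347·3930·(80.9 − T) = 0.777·3990·(T − 42.5)
1363.7(80.9 − T) = 3100.2(T − 42.5)
4463.9 T = 242084  ⇒  T ≈ 54.23 °C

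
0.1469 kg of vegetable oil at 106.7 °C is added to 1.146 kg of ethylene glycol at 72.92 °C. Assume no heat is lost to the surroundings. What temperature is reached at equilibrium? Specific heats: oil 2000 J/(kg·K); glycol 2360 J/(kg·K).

Let T be the final temperature. ΣQ_i = 0:
0.1469*2000*(T − 106.7) + 1.146*2360*(T − 72.92) = 0
293.8(T − 106.7) + 2704.6(T − 72.92) = 0
(293.8 + 2704.6) T = 293.8*106.7 + 2704.6*72.92
T = 228565 / 2998.4 = 76.2 °C

T_f ≈ 76.2 °C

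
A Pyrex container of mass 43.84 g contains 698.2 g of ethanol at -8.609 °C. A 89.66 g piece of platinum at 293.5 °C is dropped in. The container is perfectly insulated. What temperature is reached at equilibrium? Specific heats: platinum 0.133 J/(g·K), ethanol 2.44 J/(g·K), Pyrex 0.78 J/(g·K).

Setting the total heat transfer to zero:
89.66*0.133*(T − 293.5) + 698.2*2.44*(T − (-8.609)) + 43.84*0.78*(T − (-8.609)) = 0
(11.92 + 1703.6 + 34.2) T = 11.92*293.5 + 1703.6*(-8.609) + 34.2*(-8.609)
T ≈ -6.55 °C

T_f ≈ -6.6 °C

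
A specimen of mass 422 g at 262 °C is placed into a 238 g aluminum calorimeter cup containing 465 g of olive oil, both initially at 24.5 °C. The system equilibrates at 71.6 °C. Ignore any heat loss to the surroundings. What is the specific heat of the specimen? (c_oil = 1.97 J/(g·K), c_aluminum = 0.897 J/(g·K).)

c ≈ 0.662 J/(g·K)

Let T be the final temperature. ΣQ_i = 0:
422×c×(71.6 − 262) + 465×1.97×(71.6 − 24.5) + 238×0.897×(71.6 − 24.5) = 0
-80349 c = -53201
c = -53201/-80349 ≈ 0.6621 J/(g·K)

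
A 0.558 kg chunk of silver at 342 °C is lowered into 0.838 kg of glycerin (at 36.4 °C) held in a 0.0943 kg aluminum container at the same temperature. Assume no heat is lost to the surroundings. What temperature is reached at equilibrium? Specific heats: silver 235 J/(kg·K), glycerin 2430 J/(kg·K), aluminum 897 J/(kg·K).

T_f ≈ 54.2 °C

Energy conservation, ΣQ = 0:
0.558·235·(T − 342) + 0.838·2430·(T − 36.4) + 0.0943·897·(T − 36.4) = 0
131.13(T − 342) + 2036.3(T − 36.4) + 84.59(T − 36.4) = 0
(131.13 + 2036.3 + 84.59) T = 131.13·342 + 2036.3·36.4 + 84.59·36.4
T = 122048 / 2252.1 = 54.2 °C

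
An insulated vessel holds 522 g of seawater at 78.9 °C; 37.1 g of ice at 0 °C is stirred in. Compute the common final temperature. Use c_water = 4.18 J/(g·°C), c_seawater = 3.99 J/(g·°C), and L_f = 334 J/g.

T_f ≈ 67.9 °C

Heat gained plus heat lost sum to zero:
latent heat to melt: 37.1·334 = 12391; warm the meltwater: 155.08 T; seawater cools: 522·3.99·(T − 78.9) = 2082.8(T − 78.9)
2237.9 T = 164331 − 12391 = 151940
T ≈ 67.90 °C (positive, so assuming full melt was valid).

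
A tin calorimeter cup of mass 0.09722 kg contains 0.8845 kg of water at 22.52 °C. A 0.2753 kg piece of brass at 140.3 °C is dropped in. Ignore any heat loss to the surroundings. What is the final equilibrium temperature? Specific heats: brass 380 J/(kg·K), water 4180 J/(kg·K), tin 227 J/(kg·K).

Taking heat into each body as positive, Σ m c ΔT = 0:
0.2753*380*(T − 140.3) + 0.8845*4180*(T − 22.52) + 0.09722*227*(T − 22.52) = 0
104.61(T − 140.3) + 3697.2(T − 22.52) + 22.07(T − 22.52) = 0
3823.9 T = 98436
T = 98436 / 3823.9 = 25.7 °C

T_f ≈ 25.7 °C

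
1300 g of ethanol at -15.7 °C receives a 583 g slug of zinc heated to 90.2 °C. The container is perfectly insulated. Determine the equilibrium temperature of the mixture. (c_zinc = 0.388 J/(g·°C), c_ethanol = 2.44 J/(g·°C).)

T_f is the heat-capacity-weighted average of the initial temperatures:
T_f = (226.2*90.2 + 3172*(-15.7)) / (226.2 + 3172)
    = -29397 / 3398.2 ≈ -8.65 °C

T_f ≈ -8.7 °C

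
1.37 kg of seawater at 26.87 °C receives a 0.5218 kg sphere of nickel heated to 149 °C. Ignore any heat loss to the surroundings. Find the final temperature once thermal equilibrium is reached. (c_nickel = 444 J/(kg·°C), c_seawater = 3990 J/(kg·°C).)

Taking heat into each body as positive, Σ m c ΔT = 0:
0.5218*444*(T − 149) + 1.37*3990*(T − 26.87) = 0
5698 T = 181400
T = 181400/5698 ≈ 31.84 °C

T_f ≈ 31.8 °C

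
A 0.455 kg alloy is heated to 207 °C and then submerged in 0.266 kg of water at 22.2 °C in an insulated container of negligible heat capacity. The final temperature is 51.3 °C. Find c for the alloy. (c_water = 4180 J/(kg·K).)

Heat lost by the alloy = heat gained by the water:
0.455·c·(207 − 51.3) = 0.266·4180·(51.3 − 22.2)
70.84 c = 32356  ⇒  c ≈ 456.7 J/(kg·K)

c ≈ 457 J/(kg·K)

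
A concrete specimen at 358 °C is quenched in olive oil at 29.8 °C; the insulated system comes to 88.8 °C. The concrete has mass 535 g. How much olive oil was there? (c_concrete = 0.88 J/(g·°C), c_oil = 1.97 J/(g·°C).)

m ≈ 1090 g

Conservation of energy gives ΣQ = 0:
535×0.88×(88.8 − 358) + m×1.97×(88.8 − 29.8) = 0
116.23 m = 126739
m = 126739/116.23 ≈ 1090 g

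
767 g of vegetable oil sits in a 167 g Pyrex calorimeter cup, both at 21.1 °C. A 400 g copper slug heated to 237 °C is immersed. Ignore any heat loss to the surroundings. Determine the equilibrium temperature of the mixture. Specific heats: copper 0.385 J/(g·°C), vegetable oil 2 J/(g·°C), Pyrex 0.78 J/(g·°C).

T_f ≈ 39.4 °C

Taking heat into each body as positive, Σ m c ΔT = 0:
400·0.385·(T − 237) + 767·2·(T − 21.1) + 167·0.78·(T − 21.1) = 0
1818.3 T = 71614
T ≈ 39.39 °C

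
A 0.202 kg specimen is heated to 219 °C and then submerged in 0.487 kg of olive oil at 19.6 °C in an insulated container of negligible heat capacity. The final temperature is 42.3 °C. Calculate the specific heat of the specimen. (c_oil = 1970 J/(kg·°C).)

c ≈ 610 J/(kg·°C)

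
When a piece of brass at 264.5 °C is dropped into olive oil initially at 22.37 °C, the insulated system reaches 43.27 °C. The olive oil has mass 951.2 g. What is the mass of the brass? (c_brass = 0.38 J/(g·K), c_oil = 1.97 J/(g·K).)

Energy conservation, ΣQ = 0:
m×0.38×(43.27 − 264.5) + 951.2×1.97×(43.27 − 22.37) = 0
-84.07 m = -39164
m = -39164/-84.07 ≈ 465.9 g

m ≈ 466 g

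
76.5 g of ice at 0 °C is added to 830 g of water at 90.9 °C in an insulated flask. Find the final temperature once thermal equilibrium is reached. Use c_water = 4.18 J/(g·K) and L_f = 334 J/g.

T_f ≈ 76.5 °C

Net heat exchanged in the isolated system is zero:
fusion: m_ice L_f = 76.5×334 = 25551
  meltwater 0→T: 76.5×4.18×T = 319.77 T
  water: 3469.4(T − 90.9)
3789.2 T = 315368 − 25551 = 289817
T ≈ 76.49 °C. Since T > 0 °C, the all-ice-melts assumption holds.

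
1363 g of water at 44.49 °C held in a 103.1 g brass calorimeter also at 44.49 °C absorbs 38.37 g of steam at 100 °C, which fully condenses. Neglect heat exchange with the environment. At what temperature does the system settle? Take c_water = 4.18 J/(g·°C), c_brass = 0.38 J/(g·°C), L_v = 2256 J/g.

T_f ≈ 60.7 °C

Sum of m c ΔT and latent-heat terms is zero:
latent heat released on condensation: 38.37×2256 = 86563
  condensate cools 100→T: 38.37×4.18×(T − 100) = 160.39(T − 100)
  water warms: 1363×4.18×(T − 44.49) = 5697.3(T − 44.49)
  brass cup: 103.1×0.38×(T − 44.49) = 39.18(T − 44.49)
5896.9 T = 86563 + 16039 + 255218 = 357819
T ≈ 60.68 °C (< 100 °C, so full condensation is consistent).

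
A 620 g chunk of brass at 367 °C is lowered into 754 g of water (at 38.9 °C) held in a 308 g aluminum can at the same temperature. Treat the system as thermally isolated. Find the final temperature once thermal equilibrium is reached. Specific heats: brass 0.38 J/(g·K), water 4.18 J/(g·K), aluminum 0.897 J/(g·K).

Net heat exchanged in the isolated system is zero:
620·0.38·(T − 367) + 754·4.18·(T − 38.9) + 308·0.897·(T − 38.9) = 0
235.6(T − 367) + 3151.7(T − 38.9) + 276.28(T − 38.9) = 0
(235.6 + 3151.7 + 276.28) T = 235.6·367 + 3151.7·38.9 + 276.28·38.9
T ≈ 60.00 °C

T_f ≈ 60.0 °C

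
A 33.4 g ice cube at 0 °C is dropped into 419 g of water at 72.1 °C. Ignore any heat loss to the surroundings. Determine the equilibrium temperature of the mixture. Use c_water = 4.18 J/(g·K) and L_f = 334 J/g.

T_f ≈ 60.9 °C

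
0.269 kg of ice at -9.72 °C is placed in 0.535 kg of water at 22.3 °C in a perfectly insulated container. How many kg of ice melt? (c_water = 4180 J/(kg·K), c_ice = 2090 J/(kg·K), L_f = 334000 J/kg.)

Heat available from the water dropping to 0 °C: 0.535·4180·22.3 = 49869 J.
Warming the ice to 0 °C takes 0.269·2090·9.72 = 5464.7 J, leaving 44405 J for melting.
Fully melting the ice requires m_ice L_f = 0.269·334000 = 89846 J.
That's not enough to melt it all — equilibrium is at 0 °C with ice remaining.
Mass melted = 44405/334000 ≈ 0.1329 kg.

m_melted ≈ 0.133 kg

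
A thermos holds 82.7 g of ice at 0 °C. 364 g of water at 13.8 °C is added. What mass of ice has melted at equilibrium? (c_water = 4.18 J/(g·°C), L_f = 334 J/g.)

m_melted ≈ 62.9 g

Cooling the water to 0 °C releases 364×4.18×13.8 = 20997 J.
Melting all 82.7 g of ice would need 82.7×334 = 27622 J.
20997 J < 27622 J, so only part of the ice melts and the system sits at 0 °C.
m_melted×334 = 20997  ⇒  m_melted ≈ 62.87 g.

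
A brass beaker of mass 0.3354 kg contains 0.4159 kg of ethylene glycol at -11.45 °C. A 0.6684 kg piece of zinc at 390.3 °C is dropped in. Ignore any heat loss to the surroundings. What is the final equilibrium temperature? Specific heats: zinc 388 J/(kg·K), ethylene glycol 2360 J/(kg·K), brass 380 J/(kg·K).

T_f ≈ 64.7 °C

Heat gained plus heat lost sum to zero:
0.6684×388×(T − 390.3) + 0.4159×2360×(T − (-11.45)) + 0.3354×380×(T − (-11.45)) = 0
259.34(T − 390.3) + 981.52(T − (-11.45)) + 127.45(T − (-11.45)) = 0
1368.3 T = 88522
T ≈ 64.69 °C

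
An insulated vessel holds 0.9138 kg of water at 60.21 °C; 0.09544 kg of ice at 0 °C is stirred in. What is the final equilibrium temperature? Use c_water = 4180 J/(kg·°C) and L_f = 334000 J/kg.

T_f ≈ 47.0 °C

Let T be the final temperature. ΣQ_i = 0:
fusion: m_ice L_f = 0.09544·334000 = 31877; meltwater 0→T: 0.09544·4180·T = 398.94 T; water cools: 0.9138·4180·(T − 60.21) = 3819.7(T − 60.21)
4218.6 T = 229983 − 31877 = 198106
T ≈ 46.96 °C (positive, so assuming full melt was valid).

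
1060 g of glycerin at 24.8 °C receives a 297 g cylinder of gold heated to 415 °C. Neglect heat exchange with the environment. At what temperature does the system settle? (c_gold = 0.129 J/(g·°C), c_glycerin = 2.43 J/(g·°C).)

T_f ≈ 30.5 °C

T_f = Σ m_i c_i T_i / Σ m_i c_i:
T_f = (38.31*415 + 2575.8*24.8) / (38.31 + 2575.8)
    = 79780 / 2614.1 ≈ 30.52 °C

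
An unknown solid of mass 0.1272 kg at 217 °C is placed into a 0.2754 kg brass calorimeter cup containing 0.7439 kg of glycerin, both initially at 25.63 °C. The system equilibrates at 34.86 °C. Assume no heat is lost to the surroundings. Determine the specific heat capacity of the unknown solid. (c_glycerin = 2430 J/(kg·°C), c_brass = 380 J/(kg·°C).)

c ≈ 762 J/(kg·°C)

Setting the total heat transfer to zero:
0.1272·c·(34.86 − 217) + 0.7439·2430·(34.86 − 25.63) + 0.2754·380·(34.86 − 25.63) = 0
-23.17 c = -17651
c = -17651/-23.17 ≈ 761.9 J/(kg·°C)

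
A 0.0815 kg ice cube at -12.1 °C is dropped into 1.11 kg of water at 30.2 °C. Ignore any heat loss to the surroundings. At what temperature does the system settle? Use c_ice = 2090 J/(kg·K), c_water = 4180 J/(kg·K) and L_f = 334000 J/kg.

T_f ≈ 22.3 °C

Energy conservation, ΣQ = 0:
ice -12.1→0 °C: 0.0815·2090·12.1 = 2061.1; latent heat to melt: 0.0815·334000 = 27221; meltwater 0→T: 0.0815·4180·T = 340.67 T; water cools: 1.11·4180·(T − 30.2) = 4639.8(T − 30.2)
4980.5 T = 140122 − 29282 = 110840
T ≈ 22.25 °C (positive, so assuming full melt was valid).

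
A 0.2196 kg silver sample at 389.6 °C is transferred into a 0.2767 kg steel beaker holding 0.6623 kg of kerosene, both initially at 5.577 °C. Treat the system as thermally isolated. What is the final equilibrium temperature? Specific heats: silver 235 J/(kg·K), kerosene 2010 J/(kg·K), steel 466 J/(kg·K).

T_f ≈ 18.7 °C

Net heat exchanged in the isolated system is zero:
0.2196·235·(T − 389.6) + 0.6623·2010·(T − 5.577) + 0.2767·466·(T − 5.577) = 0
51.61(T − 389.6) + 1331.2(T − 5.577) + 128.94(T − 5.577) = 0
1511.8 T = 28249
T = 28249/1511.8 ≈ 18.69 °C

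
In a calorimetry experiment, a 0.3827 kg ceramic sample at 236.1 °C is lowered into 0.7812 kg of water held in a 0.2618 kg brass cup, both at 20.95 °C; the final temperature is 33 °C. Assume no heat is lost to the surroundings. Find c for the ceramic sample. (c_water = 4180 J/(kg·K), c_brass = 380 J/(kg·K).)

Let T be the final temperature. ΣQ_i = 0:
0.3827·c·(33 − 236.1) + 0.7812·4180·(33 − 20.95) + 0.2618·380·(33 − 20.95) = 0
-77.73 c = -40547
c = -40547/-77.73 ≈ 521.7 J/(kg·K)

c ≈ 522 J/(kg·K)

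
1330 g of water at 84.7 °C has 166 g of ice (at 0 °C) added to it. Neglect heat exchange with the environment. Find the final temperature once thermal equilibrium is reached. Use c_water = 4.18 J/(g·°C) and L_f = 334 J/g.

T_f ≈ 66.4 °C

Taking heat into each body as positive, Σ m c ΔT = 0:
latent heat to melt: 166·334 = 55444; meltwater 0→T: 166·4.18·T = 693.88 T; water cools: 1330·4.18·(T − 84.7) = 5559.4(T − 84.7)
6253.3 T = 470881 − 55444 = 415437
T ≈ 66.44 °C (positive, so assuming full melt was valid).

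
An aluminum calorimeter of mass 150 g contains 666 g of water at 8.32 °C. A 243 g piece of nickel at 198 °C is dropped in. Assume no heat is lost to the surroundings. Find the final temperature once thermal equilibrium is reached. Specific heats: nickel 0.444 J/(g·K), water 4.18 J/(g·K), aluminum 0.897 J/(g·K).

Let T be the final temperature. ΣQ_i = 0:
243×0.444×(T − 198) + 666×4.18×(T − 8.32) + 150×0.897×(T − 8.32) = 0
107.89(T − 198) + 2783.9(T − 8.32) + 134.55(T − 8.32) = 0
(107.89 + 2783.9 + 134.55) T = 107.89×198 + 2783.9×8.32 + 134.55×8.32
T = 45644 / 3026.3 = 15.1 °C

T_f ≈ 15.1 °C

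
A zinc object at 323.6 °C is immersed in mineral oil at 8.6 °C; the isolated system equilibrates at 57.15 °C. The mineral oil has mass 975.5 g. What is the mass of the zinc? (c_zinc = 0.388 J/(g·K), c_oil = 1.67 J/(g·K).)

m ≈ 765 g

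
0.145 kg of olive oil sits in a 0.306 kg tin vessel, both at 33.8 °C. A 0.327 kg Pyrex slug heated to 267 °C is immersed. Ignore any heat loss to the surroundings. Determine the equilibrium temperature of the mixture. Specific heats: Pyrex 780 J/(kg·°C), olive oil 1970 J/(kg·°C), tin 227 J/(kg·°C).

Let T be the final temperature. ΣQ_i = 0:
0.327*780*(T − 267) + 0.145*1970*(T − 33.8) + 0.306*227*(T − 33.8) = 0
255.06(T − 267) + 285.65(T − 33.8) + 69.46(T − 33.8) = 0
610.17 T = 80104
T ≈ 131.28 °C

T_f ≈ 131.3 °C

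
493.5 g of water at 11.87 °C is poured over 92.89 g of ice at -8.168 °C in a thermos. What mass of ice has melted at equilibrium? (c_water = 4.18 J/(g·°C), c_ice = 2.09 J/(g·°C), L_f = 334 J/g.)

Heat available from the water dropping to 0 °C: 493.5·4.18·11.87 = 24486 J.
Of that, 92.89·2.09·8.168 = 1585.7 J goes to bring the ice to 0 °C, leaving 22900 J.
Melting all 92.89 g of ice would need 92.89·334 = 31025 J.
22900 J < 31025 J, so only part of the ice melts and the system sits at 0 °C.
Mass melted = 22900/334 ≈ 68.56 g.

m_melted ≈ 68.6 g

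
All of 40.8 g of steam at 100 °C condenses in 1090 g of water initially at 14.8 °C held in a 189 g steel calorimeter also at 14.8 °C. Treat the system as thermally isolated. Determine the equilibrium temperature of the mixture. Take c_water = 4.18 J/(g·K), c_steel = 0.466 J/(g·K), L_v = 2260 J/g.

Heat gained plus heat lost sum to zero:
condense steam: −40.8×2260 = −92208; condensate cools 100→T: 40.8×4.18×(T − 100) = 170.54(T − 100); original water: 4556.2(T − 14.8); steel cup: 189×0.466×(T − 14.8) = 88.07(T − 14.8)
4814.8 T = 92208 + 17054 + 68735 = 177998
T ≈ 36.97 °C, under the boiling point, so the assumption holds.

T_f ≈ 37.0 °C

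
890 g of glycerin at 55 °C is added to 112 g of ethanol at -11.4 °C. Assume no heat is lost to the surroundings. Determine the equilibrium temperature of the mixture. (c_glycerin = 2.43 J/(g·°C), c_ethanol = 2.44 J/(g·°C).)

T_f is the heat-capacity-weighted average of the initial temperatures:
T_f = (2162.7×55 + 273.28×(-11.4)) / (2162.7 + 273.28)
    = 115833 / 2436 ≈ 47.55 °C

T_f ≈ 47.6 °C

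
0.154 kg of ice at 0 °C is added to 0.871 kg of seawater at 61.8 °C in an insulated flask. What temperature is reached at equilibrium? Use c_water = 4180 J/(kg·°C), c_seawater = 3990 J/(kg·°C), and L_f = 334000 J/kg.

T_f ≈ 39.7 °C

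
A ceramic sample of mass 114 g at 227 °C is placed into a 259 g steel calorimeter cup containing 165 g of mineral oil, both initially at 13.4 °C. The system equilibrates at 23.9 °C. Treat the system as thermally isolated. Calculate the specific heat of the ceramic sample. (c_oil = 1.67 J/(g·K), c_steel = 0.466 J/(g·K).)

c ≈ 0.18 J/(g·K)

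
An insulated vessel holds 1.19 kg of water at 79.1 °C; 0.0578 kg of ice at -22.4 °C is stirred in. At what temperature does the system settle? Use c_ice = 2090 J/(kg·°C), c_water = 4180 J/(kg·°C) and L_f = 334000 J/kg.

T_f ≈ 71.2 °C

Sum of m c ΔT and latent-heat terms is zero:
warm ice to 0 °C: 0.0578×2090×(0 − (-22.4)) = 2706
  latent heat to melt: 0.0578×334000 = 19305
  warm the meltwater: 241.6 T
  water: 4974.2(T − 79.1)
5215.8 T = 393459 − 22011 = 371448
T ≈ 71.22 °C. Since T > 0 °C, the all-ice-melts assumption holds.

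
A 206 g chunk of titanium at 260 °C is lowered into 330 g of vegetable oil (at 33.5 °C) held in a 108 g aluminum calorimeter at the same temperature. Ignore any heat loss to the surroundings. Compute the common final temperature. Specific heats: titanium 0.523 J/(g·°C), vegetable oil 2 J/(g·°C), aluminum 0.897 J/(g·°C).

T_f ≈ 61.7 °C

With ΣQ=0 the equilibrium temperature is the m·c-weighted mean:
T_f = (107.74·260 + 660·33.5 + 96.88·33.5) / (107.74 + 660 + 96.88)
    = 53367 / 864.61 ≈ 61.72 °C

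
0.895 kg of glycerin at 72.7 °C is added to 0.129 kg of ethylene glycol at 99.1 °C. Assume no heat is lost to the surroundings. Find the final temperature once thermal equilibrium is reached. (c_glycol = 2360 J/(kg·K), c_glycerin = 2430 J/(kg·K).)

With ΣQ=0 the equilibrium temperature is the m·c-weighted mean:
T_f = (304.44·99.1 + 2174.8·72.7) / (304.44 + 2174.8)
    = 188282 / 2479.3 ≈ 75.94 °C

T_f ≈ 75.9 °C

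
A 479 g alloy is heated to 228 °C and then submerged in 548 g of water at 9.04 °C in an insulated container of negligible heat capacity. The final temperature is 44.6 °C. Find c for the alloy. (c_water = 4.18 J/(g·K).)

c ≈ 0.927 J/(g·K)

Heat gained plus heat lost sum to zero:
479×c×(44.6 − 228) + 548×4.18×(44.6 − 9.04) = 0
-87849 c = -81455
c = -81455/-87849 ≈ 0.9272 J/(g·K)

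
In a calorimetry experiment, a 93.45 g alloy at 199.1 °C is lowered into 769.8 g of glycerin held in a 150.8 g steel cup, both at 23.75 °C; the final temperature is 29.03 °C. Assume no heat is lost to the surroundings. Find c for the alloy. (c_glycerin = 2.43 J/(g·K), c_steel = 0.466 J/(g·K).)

c ≈ 0.645 J/(g·K)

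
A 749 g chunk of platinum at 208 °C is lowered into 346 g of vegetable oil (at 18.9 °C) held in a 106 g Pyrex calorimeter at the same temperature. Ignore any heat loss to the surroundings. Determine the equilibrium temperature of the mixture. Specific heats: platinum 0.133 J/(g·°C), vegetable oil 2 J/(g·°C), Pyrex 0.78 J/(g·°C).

T_f ≈ 40.4 °C

Setting the total heat transfer to zero:
749·0.133·(T − 208) + 346·2·(T − 18.9) + 106·0.78·(T − 18.9) = 0
99.62(T − 208) + 692(T − 18.9) + 82.68(T − 18.9) = 0
874.3 T = 35362
T = 35362 / 874.3 = 40.4 °C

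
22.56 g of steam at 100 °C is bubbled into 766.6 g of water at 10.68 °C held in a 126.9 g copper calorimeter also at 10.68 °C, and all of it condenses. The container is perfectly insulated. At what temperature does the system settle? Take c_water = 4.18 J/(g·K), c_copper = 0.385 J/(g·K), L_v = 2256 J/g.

T_f ≈ 28.4 °C

Taking heat into each body as positive, Σ m c ΔT = 0:
latent heat released on condensation: 22.56×2256 = 50895; condensate cools 100→T: 22.56×4.18×(T − 100) = 94.3(T − 100); original water: 3204.4(T − 10.68); copper cup: 126.9×0.385×(T − 10.68) = 48.86(T − 10.68)
3347.5 T = 50895 + 9430.1 + 34745 = 95070
T ≈ 28.40 °C, under the boiling point, so the assumption holds.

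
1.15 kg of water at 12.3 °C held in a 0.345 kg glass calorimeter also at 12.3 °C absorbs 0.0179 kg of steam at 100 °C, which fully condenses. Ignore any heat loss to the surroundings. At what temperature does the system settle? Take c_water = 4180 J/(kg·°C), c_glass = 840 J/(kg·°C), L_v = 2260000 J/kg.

T_f ≈ 21.4 °C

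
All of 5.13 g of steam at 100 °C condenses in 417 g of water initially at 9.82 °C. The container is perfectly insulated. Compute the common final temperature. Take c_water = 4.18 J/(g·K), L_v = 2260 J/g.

Taking heat into each body as positive, Σ m c ΔT = 0:
steam→water at 100 °C releases m L_v = 5.13×2260 = 11594; condensate cools 100→T: 5.13×4.18×(T − 100) = 21.44(T − 100); water warms: 417×4.18×(T − 9.82) = 1743.1(T − 9.82)
1764.5 T = 11594 + 2144.3 + 17117 = 30855
T ≈ 17.49 °C (< 100 °C, so full condensation is consistent).

T_f ≈ 17.5 °C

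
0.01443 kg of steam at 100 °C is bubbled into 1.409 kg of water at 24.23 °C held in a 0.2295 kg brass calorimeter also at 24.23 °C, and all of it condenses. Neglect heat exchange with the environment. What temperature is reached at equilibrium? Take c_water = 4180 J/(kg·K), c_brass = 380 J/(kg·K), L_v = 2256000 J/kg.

T_f ≈ 30.4 °C

Energy conservation, ΣQ = 0:
steam→water at 100 °C releases m L_v = 0.01443·2256000 = 32554
  condensate cools 100→T: 0.01443·4180·(T − 100) = 60.32(T − 100)
  original water: 5889.6(T − 24.23)
  cup: 87.21(T − 24.23)
6037.1 T = 32554 + 6031.7 + 144819 = 183404
T ≈ 30.38 °C — below 100 °C, confirming all the steam condensed.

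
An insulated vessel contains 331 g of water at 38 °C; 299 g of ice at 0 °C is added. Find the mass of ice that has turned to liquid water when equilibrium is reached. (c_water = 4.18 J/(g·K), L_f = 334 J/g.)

m_melted ≈ 157 g

Water can give up m c ΔT = 331·4.18·38 = 52576 J before reaching 0 °C.
Fully melting the ice requires m_ice L_f = 299·334 = 99866 J.
52576 J < 99866 J, so only part of the ice melts and the system sits at 0 °C.
Mass melted = 52576/334 ≈ 157.4 g.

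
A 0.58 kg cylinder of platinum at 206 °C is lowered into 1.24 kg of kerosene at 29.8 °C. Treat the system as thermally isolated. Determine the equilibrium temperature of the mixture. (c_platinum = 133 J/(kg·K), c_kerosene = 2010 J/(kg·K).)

T_f ≈ 35.1 °C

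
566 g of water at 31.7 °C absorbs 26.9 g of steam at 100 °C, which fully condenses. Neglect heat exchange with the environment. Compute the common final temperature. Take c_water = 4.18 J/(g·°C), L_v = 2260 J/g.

Energy balance with sensible and latent terms:
steam→water at 100 °C releases m L_v = 26.9·2260 = 60794; condensate cools 100→T: 26.9·4.18·(T − 100) = 112.44(T − 100); water warms: 566·4.18·(T − 31.7) = 2365.9(T − 31.7)
2478.3 T = 60794 + 11244 + 74998 = 147037
T ≈ 59.33 °C (< 100 °C, so full condensation is consistent).

T_f ≈ 59.3 °C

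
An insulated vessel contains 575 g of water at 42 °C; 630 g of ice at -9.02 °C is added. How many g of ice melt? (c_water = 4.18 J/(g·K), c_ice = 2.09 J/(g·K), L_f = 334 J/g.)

m_melted ≈ 267 g

Water can give up m c ΔT = 575×4.18×42 = 100947 J before reaching 0 °C.
Warming the ice to 0 °C takes 630×2.09×9.02 = 11877 J, leaving 89070 J for melting.
Fully melting the ice requires m_ice L_f = 630×334 = 210420 J.
89070 J < 210420 J, so only part of the ice melts and the system sits at 0 °C.
Mass melted = 89070/334 ≈ 266.7 g.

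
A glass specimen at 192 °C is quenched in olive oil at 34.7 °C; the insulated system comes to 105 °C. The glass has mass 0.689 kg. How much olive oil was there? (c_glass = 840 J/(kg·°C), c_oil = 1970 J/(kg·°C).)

|Q_glass| = |Q_oil|:
0.689·840·(192 − 105) = m·1970·(105 − 34.7)
138491 m = 50352  ⇒  m ≈ 0.3636 kg

m ≈ 0.364 kg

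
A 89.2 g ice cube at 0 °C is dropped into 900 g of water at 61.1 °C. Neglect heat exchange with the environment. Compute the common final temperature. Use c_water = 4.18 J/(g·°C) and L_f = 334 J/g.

Energy balance with sensible and latent terms:
latent heat to melt: 89.2·334 = 29793
  meltwater 0→T: 89.2·4.18·T = 372.86 T
  water cools: 900·4.18·(T − 61.1) = 3762(T − 61.1)
4134.9 T = 229858 − 29793 = 200065
T ≈ 48.39 °C. Since T > 0 °C, the all-ice-melts assumption holds.

T_f ≈ 48.4 °C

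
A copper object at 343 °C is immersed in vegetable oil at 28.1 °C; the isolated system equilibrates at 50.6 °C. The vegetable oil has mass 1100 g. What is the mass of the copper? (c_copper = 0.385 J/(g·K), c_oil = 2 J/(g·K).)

Net heat exchanged in the isolated system is zero:
m·0.385·(50.6 − 343) + 1100·2·(50.6 − 28.1) = 0
-112.57 m = -49500
m = -49500/-112.57 ≈ 439.7 g

m ≈ 440 g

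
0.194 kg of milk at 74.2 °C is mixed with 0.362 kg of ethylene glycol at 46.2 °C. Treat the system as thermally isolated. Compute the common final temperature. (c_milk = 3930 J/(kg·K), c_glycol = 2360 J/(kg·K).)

Let T be the final temperature. ΣQ_i = 0:
0.194·3930·(T − 74.2) + 0.362·2360·(T − 46.2) = 0
762.42(T − 74.2) + 854.32(T − 46.2) = 0
(762.42 + 854.32) T = 762.42·74.2 + 854.32·46.2
T = 96041/1616.7 ≈ 59.40 °C

T_f ≈ 59.4 °C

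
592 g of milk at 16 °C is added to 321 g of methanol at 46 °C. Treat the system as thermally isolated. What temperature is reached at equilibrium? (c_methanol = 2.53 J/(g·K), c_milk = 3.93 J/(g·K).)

T_f ≈ 23.8 °C

Heat gained plus heat lost sum to zero:
321·2.53·(T − 46) + 592·3.93·(T − 16) = 0
(812.13 + 2326.6) T = 812.13·46 + 2326.6·16
T ≈ 23.76 °C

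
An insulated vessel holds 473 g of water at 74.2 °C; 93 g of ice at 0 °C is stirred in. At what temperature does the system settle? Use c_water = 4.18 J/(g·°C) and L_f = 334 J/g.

Net heat exchanged in the isolated system is zero:
latent heat to melt: 93·334 = 31062
  meltwater 0→T: 93·4.18·T = 388.74 T
  water: 1977.1(T − 74.2)
2365.9 T = 146704 − 31062 = 115642
T ≈ 48.88 °C — above 0 °C, consistent with complete melting.

T_f ≈ 48.9 °C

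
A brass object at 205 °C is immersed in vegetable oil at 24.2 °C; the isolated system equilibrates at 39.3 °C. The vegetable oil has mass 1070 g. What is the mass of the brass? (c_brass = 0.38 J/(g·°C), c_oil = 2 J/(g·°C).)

Let T be the final temperature. ΣQ_i = 0:
m×0.38×(39.3 − 205) + 1070×2×(39.3 − 24.2) = 0
-62.97 m = -32314
m = -32314/-62.97 ≈ 513.2 g

m ≈ 513 g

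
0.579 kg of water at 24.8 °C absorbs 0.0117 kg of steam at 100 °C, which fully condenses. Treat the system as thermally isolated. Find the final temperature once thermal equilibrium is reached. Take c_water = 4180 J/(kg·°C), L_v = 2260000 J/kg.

T_f ≈ 37.0 °C

Net heat exchanged in the isolated system is zero:
condense steam: −0.0117×2260000 = −26442; condensate cools 100→T: 0.0117×4180×(T − 100) = 48.91(T − 100); water warms: 0.579×4180×(T − 24.8) = 2420.2(T − 24.8)
2469.1 T = 26442 + 4890.6 + 60021 = 91354
T ≈ 37.00 °C — below 100 °C, confirming all the steam condensed.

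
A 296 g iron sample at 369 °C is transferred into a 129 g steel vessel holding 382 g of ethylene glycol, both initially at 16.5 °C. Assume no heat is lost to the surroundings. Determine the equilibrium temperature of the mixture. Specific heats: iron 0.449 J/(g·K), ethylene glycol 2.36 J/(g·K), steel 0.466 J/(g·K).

Conservation of energy gives ΣQ = 0:
296*0.449*(T − 369) + 382*2.36*(T − 16.5) + 129*0.466*(T − 16.5) = 0
1094.5 T = 64909
T = 64909 / 1094.5 = 59.3 °C

T_f ≈ 59.3 °C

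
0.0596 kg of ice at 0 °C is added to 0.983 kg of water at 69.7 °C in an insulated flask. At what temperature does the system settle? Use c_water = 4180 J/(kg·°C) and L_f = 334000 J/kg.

T_f ≈ 61.1 °C

Conservation of energy gives ΣQ = 0:
fusion: m_ice L_f = 0.0596×334000 = 19906; meltwater 0→T: 0.0596×4180×T = 249.13 T; water cools: 0.983×4180×(T − 69.7) = 4108.9(T − 69.7)
4358.1 T = 286393 − 19906 = 266487
T ≈ 61.15 °C — above 0 °C, consistent with complete melting.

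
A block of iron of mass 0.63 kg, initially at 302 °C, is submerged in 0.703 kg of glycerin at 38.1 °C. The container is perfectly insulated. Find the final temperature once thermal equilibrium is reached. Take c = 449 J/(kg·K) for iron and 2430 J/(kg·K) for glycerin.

T_f ≈ 75.6 °C

Heat lost by the iron equals heat gained by the glycerin:
0.63*449*(302 − T) = 0.703*2430*(T − 38.1)
282.87(302 − T) = 1708.3(T − 38.1)
1991.2 T = 150513  ⇒  T ≈ 75.59 °C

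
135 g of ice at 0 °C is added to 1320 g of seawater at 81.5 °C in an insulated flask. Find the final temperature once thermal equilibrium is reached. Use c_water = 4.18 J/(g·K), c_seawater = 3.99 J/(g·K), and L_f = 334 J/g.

Net heat exchanged in the isolated system is zero:
fusion: m_ice L_f = 135·334 = 45090
  meltwater 0→T: 135·4.18·T = 564.3 T
  seawater: 5266.8(T − 81.5)
5831.1 T = 429244 − 45090 = 384154
T ≈ 65.88 °C. Since T > 0 °C, the all-ice-melts assumption holds.

T_f ≈ 65.9 °C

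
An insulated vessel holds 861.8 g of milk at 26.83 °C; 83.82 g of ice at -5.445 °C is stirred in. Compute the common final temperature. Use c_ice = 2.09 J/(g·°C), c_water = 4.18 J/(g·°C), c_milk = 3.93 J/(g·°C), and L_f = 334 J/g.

Sum of m c ΔT and latent-heat terms is zero:
ice -5.445→0 °C: 83.82·2.09·5.445 = 953.88
  melt ice: 83.82·334 = 27996
  warm the meltwater: 350.37 T
  milk cools: 861.8·3.93·(T − 26.83) = 3386.9(T − 26.83)
3737.2 T = 90870 − 28950 = 61920
T ≈ 16.57 °C — above 0 °C, consistent with complete melting.

T_f ≈ 16.6 °C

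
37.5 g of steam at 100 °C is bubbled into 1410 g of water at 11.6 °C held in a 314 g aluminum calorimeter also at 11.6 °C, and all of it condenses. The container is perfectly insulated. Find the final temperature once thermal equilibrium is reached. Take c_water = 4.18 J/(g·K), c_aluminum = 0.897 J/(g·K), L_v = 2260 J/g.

T_f ≈ 27.2 °C

Setting the total heat transfer to zero:
steam→water at 100 °C releases m L_v = 37.5·2260 = 84750; condensate cools 100→T: 37.5·4.18·(T − 100) = 156.75(T − 100); original water: 5893.8(T − 11.6); aluminum cup: 314·0.897·(T − 11.6) = 281.66(T − 11.6)
6332.2 T = 84750 + 15675 + 71635 = 172060
T ≈ 27.17 °C, under the boiling point, so the assumption holds.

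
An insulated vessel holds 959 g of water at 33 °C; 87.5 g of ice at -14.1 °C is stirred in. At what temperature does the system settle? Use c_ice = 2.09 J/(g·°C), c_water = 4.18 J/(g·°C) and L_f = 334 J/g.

Taking heat into each body as positive, Σ m c ΔT = 0:
warm ice to 0 °C: 87.5·2.09·(0 − (-14.1)) = 2578.5; fusion: m_ice L_f = 87.5·334 = 29225; warm the meltwater: 365.75 T; water cools: 959·4.18·(T − 33) = 4008.6(T − 33)
4374.4 T = 132284 − 31804 = 100481
T ≈ 22.97 °C — above 0 °C, consistent with complete melting.

T_f ≈ 23.0 °C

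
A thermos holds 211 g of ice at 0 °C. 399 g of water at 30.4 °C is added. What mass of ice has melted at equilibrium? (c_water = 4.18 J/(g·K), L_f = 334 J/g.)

m_melted ≈ 152 g

Cooling the water to 0 °C releases 399×4.18×30.4 = 50702 J.
To melt every bit of ice: 211×334 = 70474 J.
That's not enough to melt it all — equilibrium is at 0 °C with ice remaining.
m_melt = 50702 / L_f = 151.8 g.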